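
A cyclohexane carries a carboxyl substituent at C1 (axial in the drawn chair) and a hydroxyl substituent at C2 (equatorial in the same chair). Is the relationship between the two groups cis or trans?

C1 and C2 have opposite parity, so their axial bonds point in opposite directions.
With opposite-parity carbons, two substituents on the same face are one axial and one equatorial; opposite faces give both axial or both equatorial.
Here the groups are axial/equatorial → same face → cis.

cis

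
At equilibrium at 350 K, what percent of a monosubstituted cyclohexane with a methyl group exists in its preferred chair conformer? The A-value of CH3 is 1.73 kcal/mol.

92.3%

One chair has the methyl group axial (E = 1.73 kcal/mol) and the other has it equatorial (E = 0).
ΔG = 1.73 kcal/mol between the two chairs.
K = exp(ΔG/RT) with R = 1.987×10⁻³ kcal mol⁻¹ K⁻¹ and T = 350 K gives K ≈ 12.
Fraction in the lower-energy chair = K/(K+1) = 92.3%.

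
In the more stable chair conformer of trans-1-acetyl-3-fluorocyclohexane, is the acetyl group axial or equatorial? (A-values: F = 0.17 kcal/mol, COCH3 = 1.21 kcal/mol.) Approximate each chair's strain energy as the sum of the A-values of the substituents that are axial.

C1 and C3 have the same parity, so for the trans isomer the two substituents are one axial and one equatorial in each chair.
Chair I (fluoro axial, acetyl equatorial): E = 0.17 kcal/mol.
Chair II (fluoro equatorial, acetyl axial): E = 1.21 kcal/mol.
Chair I is the more stable (lower-energy) conformer, and in that chair the acetyl group is equatorial.

equatorial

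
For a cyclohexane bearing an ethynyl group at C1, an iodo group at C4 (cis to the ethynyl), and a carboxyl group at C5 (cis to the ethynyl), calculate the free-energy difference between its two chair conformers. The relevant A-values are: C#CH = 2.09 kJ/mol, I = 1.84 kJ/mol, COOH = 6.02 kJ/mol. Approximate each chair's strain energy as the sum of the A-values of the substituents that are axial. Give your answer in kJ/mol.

6.27 kJ/mol

Chair I (ethynyl axial, iodo equatorial, carboxyl axial): E = 8.11 kJ/mol.
Chair II (ethynyl equatorial, iodo axial, carboxyl equatorial): E = 1.84 kJ/mol.
ΔE = 8.11 − 1.84 = 6.27 kJ/mol; chair II is more stable.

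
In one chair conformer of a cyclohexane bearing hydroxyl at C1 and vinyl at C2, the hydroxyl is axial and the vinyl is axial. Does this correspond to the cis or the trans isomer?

trans

C1 and C2 have opposite parity, so their axial bonds point in opposite directions.
With opposite-parity carbons, two substituents on the same face are one axial and one equatorial; opposite faces give both axial or both equatorial.
Here the groups are axial/axial → opposite face → trans.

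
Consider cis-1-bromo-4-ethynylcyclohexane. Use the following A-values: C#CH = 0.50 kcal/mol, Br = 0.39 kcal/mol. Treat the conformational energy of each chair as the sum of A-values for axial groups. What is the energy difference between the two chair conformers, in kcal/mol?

C1 and C4 have opposite parity, so for the cis isomer the two substituents are one axial and one equatorial in each chair.
Chair I (ethynyl axial, bromo equatorial): E = 0.50 kcal/mol.
Chair II (ethynyl equatorial, bromo axial): E = 0.39 kcal/mol.
ΔE = 0.50 − 0.39 = 0.11 kcal/mol; chair II is more stable.

0.11 kcal/mol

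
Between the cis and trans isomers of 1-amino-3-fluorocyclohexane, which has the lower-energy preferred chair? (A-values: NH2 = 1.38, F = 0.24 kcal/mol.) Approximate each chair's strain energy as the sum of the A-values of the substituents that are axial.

cis

At 1,3 positions (parity same): cis → (e,e or a,a); trans → (a,e or e,a).
Best chair for cis: E = 0.00 kcal/mol; best chair for trans: E = 0.24 kcal/mol.
The cis isomer is lower by 0.24 kcal/mol.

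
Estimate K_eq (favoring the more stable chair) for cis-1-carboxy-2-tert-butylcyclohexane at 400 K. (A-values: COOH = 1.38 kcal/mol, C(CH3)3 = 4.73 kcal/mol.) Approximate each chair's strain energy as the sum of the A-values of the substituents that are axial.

C1 and C2 have opposite parity, so for the cis isomer the two substituents are one axial and one equatorial in each chair.
Chair I (carboxyl axial, tert-butyl equatorial): E = 1.38 kcal/mol; chair II (carboxyl equatorial, tert-butyl axial): E = 4.73 kcal/mol.
ΔG = 3.35 kcal/mol between the two chairs.
K = exp(ΔG/RT) with R = 1.987×10⁻³ kcal mol⁻¹ K⁻¹ and T = 400 K gives K ≈ 67.7.

K ≈ 67.7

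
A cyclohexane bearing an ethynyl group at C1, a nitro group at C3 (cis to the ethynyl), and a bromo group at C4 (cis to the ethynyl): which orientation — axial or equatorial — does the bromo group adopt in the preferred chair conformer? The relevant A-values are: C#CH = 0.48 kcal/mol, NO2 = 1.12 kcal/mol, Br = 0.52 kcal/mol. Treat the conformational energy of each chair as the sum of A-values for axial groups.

axial

Chair I (ethynyl axial, nitro axial, bromo equatorial): E = 1.60 kcal/mol.
Chair II (ethynyl equatorial, nitro equatorial, bromo axial): E = 0.52 kcal/mol.
Chair II is the more stable (lower-energy) conformer, and in that chair the bromo group is axial.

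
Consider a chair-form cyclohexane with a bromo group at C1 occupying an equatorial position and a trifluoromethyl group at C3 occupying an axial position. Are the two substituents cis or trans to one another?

trans

C1 and C3 have the same parity, so their axial bonds point in the same direction.
With same-parity carbons, two substituents on the same face are both axial or both equatorial; opposite faces give one of each.
Here the groups are equatorial/axial → opposite face → trans.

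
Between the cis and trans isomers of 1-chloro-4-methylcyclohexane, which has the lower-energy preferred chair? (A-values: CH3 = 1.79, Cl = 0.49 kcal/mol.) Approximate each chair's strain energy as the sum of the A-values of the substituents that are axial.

trans

At 1,4 positions (parity opposite): cis → (a,e or e,a); trans → (e,e or a,a).
Best chair for cis: E = 0.49 kcal/mol; best chair for trans: E = 0.00 kcal/mol.
The trans isomer is lower by 0.49 kcal/mol.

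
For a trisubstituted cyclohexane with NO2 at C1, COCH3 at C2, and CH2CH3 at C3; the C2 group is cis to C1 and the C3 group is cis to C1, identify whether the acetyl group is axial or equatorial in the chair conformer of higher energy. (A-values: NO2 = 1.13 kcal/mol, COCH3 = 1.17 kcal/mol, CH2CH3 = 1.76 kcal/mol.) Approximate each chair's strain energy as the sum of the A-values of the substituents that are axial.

Chair I (nitro axial, acetyl equatorial, ethyl axial): E = 2.89 kcal/mol.
Chair II (nitro equatorial, acetyl axial, ethyl equatorial): E = 1.17 kcal/mol.
Chair I is the less stable (higher-energy) conformer, and in that chair the acetyl group is equatorial.

equatorial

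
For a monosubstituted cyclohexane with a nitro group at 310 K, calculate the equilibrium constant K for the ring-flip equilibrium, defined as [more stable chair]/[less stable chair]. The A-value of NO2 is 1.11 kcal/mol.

One chair has the nitro group axial (E = 1.11 kcal/mol) and the other has it equatorial (E = 0).
ΔG = 1.11 kcal/mol between the two chairs.
K = exp(ΔG/RT) with R = 1.987×10⁻³ kcal mol⁻¹ K⁻¹ and T = 310 K gives K ≈ 6.06.

K ≈ 6.06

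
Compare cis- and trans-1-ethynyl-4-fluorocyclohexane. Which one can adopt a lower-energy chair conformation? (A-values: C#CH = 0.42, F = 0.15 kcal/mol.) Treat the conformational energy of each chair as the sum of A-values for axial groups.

trans

At 1,4 positions (parity opposite): cis → (a,e or e,a); trans → (e,e or a,a).
Best chair for cis: E = 0.15 kcal/mol; best chair for trans: E = 0.00 kcal/mol.
The trans isomer is lower by 0.15 kcal/mol.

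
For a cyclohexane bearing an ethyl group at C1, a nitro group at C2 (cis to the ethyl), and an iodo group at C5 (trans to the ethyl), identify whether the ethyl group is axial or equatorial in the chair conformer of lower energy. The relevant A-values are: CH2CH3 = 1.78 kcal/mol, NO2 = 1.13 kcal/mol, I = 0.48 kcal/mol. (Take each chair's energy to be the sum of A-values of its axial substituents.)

Chair I (ethyl axial, nitro equatorial, iodo equatorial): E = 1.78 kcal/mol.
Chair II (ethyl equatorial, nitro axial, iodo axial): E = 1.61 kcal/mol.
Chair II is the more stable (lower-energy) conformer, and in that chair the ethyl group is equatorial.

equatorial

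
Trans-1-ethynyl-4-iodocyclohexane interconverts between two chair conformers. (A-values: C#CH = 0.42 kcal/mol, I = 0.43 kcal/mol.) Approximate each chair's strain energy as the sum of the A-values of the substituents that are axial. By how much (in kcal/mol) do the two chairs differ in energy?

0.85 kcal/mol

C1 and C4 have opposite parity, so for the trans isomer the two substituents are e,e in one chair and a,a in the other.
Chair I (ethynyl axial, iodo axial): E = 0.85 kcal/mol.
Chair II (ethynyl equatorial, iodo equatorial): E = 0.00 kcal/mol.
ΔE = 0.85 − 0.00 = 0.85 kcal/mol; chair II is more stable.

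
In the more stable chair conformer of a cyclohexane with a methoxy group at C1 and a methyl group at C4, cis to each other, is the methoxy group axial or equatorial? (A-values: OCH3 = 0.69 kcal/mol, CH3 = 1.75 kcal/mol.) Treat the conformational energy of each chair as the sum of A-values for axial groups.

axial

C1 and C4 have opposite parity, so for the cis isomer the two substituents are one axial and one equatorial in each chair.
Chair I (methoxy axial, methyl equatorial): E = 0.69 kcal/mol.
Chair II (methoxy equatorial, methyl axial): E = 1.75 kcal/mol.
Chair I is the more stable (lower-energy) conformer, and in that chair the methoxy group is axial.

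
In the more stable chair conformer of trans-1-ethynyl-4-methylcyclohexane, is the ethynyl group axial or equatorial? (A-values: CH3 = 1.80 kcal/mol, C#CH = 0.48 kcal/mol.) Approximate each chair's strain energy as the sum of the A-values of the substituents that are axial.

equatorial

C1 and C4 have opposite parity, so for the trans isomer the two substituents are e,e in one chair and a,a in the other.
Chair I (methyl axial, ethynyl axial): E = 2.28 kcal/mol.
Chair II (methyl equatorial, ethynyl equatorial): E = 0.00 kcal/mol.
Chair II is the more stable (lower-energy) conformer, and in that chair the ethynyl group is equatorial.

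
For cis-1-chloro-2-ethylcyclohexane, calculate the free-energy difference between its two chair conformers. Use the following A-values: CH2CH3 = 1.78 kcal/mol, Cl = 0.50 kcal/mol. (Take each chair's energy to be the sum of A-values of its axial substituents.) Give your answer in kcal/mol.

C1 and C2 have opposite parity, so for the cis isomer the two substituents are one axial and one equatorial in each chair.
Chair I (ethyl axial, chloro equatorial): E = 1.78 kcal/mol.
Chair II (ethyl equatorial, chloro axial): E = 0.50 kcal/mol.
ΔE = 1.78 − 0.50 = 1.28 kcal/mol; chair II is more stable.

1.28 kcal/mol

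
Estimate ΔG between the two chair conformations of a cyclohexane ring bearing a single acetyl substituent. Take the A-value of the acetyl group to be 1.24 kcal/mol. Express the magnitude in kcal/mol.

A monosubstituted cyclohexane has one chair with the acetyl group axial (E = A = 1.24 kcal/mol) and one with it equatorial (E = 0).
ΔE = 1.24 − 0 = 1.24 kcal/mol.

1.24 kcal/mol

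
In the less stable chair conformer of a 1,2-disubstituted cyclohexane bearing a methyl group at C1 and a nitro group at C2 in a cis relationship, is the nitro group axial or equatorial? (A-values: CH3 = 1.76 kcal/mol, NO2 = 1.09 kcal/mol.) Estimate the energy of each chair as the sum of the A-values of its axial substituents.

C1 and C2 have opposite parity, so for the cis isomer the two substituents are one axial and one equatorial in each chair.
Chair I (methyl axial, nitro equatorial): E = 1.76 kcal/mol.
Chair II (methyl equatorial, nitro axial): E = 1.09 kcal/mol.
Chair I is the less stable (higher-energy) conformer, and in that chair the nitro group is equatorial.

equatorial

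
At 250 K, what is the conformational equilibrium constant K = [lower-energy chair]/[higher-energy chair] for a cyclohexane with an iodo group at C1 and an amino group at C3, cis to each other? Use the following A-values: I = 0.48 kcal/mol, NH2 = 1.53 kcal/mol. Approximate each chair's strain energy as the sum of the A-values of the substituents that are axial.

K ≈ 57.2

C1 and C3 have the same parity, so for the cis isomer the two substituents are e,e in one chair and a,a in the other.
Chair I (iodo axial, amino axial): E = 2.01 kcal/mol; chair II (iodo equatorial, amino equatorial): E = 0.00 kcal/mol.
ΔG = 2.01 kcal/mol between the two chairs.
K = exp(ΔG/RT) with R = 1.987×10⁻³ kcal mol⁻¹ K⁻¹ and T = 250 K gives K ≈ 57.2.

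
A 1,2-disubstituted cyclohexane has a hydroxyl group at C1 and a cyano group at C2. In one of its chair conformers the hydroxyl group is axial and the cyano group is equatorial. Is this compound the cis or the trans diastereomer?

cis

C1 and C2 have opposite parity, so their axial bonds point in opposite directions.
With opposite-parity carbons, two substituents on the same face are one axial and one equatorial; opposite faces give both axial or both equatorial.
Here the groups are axial/equatorial → same face → cis.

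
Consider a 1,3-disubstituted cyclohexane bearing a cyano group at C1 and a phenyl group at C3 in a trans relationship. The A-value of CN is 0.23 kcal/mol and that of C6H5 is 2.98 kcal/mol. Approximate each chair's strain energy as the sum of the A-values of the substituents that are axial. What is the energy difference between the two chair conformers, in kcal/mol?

C1 and C3 have the same parity, so for the trans isomer the two substituents are one axial and one equatorial in each chair.
Chair I (cyano axial, phenyl equatorial): E = 0.23 kcal/mol.
Chair II (cyano equatorial, phenyl axial): E = 2.98 kcal/mol.
ΔE = 2.98 − 0.23 = 2.75 kcal/mol; chair I is more stable.

2.75 kcal/mol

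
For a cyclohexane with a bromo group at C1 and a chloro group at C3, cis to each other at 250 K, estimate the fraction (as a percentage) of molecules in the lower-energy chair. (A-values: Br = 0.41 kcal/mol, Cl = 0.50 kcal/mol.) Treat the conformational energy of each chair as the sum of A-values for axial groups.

86.2%

C1 and C3 have the same parity, so for the cis isomer the two substituents are e,e in one chair and a,a in the other.
Chair I (bromo axial, chloro axial): E = 0.91 kcal/mol; chair II (bromo equatorial, chloro equatorial): E = 0.00 kcal/mol.
ΔG = 0.91 kcal/mol between the two chairs.
K = exp(ΔG/RT) with R = 1.987×10⁻³ kcal mol⁻¹ K⁻¹ and T = 250 K gives K ≈ 6.25.
Fraction in the lower-energy chair = K/(K+1) = 86.2%.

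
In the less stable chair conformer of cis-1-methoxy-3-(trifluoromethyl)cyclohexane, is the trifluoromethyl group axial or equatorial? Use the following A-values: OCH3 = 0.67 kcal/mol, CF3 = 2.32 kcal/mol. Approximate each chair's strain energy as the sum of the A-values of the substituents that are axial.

axial

C1 and C3 have the same parity, so for the cis isomer the two substituents are e,e in one chair and a,a in the other.
Chair I (methoxy axial, trifluoromethyl axial): E = 2.99 kcal/mol.
Chair II (methoxy equatorial, trifluoromethyl equatorial): E = 0.00 kcal/mol.
Chair I is the less stable (higher-energy) conformer, and in that chair the trifluoromethyl group is axial.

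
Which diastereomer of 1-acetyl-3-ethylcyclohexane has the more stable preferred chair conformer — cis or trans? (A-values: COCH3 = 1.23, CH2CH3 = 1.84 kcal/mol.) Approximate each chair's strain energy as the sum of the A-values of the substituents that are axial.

cis

At 1,3 positions (parity same): cis → (e,e or a,a); trans → (a,e or e,a).
Best chair for cis: E = 0.00 kcal/mol; best chair for trans: E = 1.23 kcal/mol.
The cis isomer is lower by 1.23 kcal/mol.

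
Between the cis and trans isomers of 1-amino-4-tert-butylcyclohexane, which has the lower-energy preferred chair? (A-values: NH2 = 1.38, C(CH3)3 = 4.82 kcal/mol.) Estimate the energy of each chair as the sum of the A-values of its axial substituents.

trans

At 1,4 positions (parity opposite): cis → (a,e or e,a); trans → (e,e or a,a).
Best chair for cis: E = 1.38 kcal/mol; best chair for trans: E = 0.00 kcal/mol.
The trans isomer is lower by 1.38 kcal/mol.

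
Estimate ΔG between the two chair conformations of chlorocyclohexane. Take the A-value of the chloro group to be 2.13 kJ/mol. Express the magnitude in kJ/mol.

A monosubstituted cyclohexane has one chair with the chloro group axial (E = A = 2.13 kJ/mol) and one with it equatorial (E = 0).
ΔE = 2.13 − 0 = 2.13 kJ/mol.

2.13 kJ/mol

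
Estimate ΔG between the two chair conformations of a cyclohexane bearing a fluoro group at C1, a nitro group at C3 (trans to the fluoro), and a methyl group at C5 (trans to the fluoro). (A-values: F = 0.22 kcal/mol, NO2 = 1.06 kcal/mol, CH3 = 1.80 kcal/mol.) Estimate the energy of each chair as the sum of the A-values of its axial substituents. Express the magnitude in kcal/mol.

Chair I (fluoro axial, nitro equatorial, methyl equatorial): E = 0.22 kcal/mol.
Chair II (fluoro equatorial, nitro axial, methyl axial): E = 2.86 kcal/mol.
ΔE = 2.86 − 0.22 = 2.64 kcal/mol; chair I is more stable.

2.64 kcal/mol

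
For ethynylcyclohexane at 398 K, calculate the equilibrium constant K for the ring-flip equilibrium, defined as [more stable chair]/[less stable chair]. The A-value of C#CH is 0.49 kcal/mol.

K ≈ 1.86

One chair has the ethynyl group axial (E = 0.49 kcal/mol) and the other has it equatorial (E = 0).
ΔG = 0.49 kcal/mol between the two chairs.
K = exp(ΔG/RT) with R = 1.987×10⁻³ kcal mol⁻¹ K⁻¹ and T = 398 K gives K ≈ 1.86.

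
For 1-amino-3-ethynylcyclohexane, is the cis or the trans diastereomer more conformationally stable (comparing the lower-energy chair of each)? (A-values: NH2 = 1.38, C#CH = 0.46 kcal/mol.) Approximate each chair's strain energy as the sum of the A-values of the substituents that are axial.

At 1,3 positions (parity same): cis → (e,e or a,a); trans → (a,e or e,a).
Best chair for cis: E = 0.00 kcal/mol; best chair for trans: E = 0.46 kcal/mol.
The cis isomer is lower by 0.46 kcal/mol.

cis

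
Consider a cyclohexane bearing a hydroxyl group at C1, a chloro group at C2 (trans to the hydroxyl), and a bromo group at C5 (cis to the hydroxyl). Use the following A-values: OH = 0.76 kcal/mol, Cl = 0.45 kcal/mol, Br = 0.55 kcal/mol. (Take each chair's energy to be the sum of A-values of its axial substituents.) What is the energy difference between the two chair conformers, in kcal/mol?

Chair I (hydroxyl axial, chloro axial, bromo axial): E = 1.76 kcal/mol.
Chair II (hydroxyl equatorial, chloro equatorial, bromo equatorial): E = 0.00 kcal/mol.
ΔE = 1.76 − 0.00 = 1.76 kcal/mol; chair II is more stable.

1.76 kcal/mol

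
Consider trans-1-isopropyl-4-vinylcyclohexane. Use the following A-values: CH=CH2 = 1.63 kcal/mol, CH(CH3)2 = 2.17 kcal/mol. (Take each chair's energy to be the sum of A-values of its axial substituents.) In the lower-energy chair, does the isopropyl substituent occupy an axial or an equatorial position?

equatorial

C1 and C4 have opposite parity, so for the trans isomer the two substituents are e,e in one chair and a,a in the other.
Chair I (vinyl axial, isopropyl axial): E = 3.80 kcal/mol.
Chair II (vinyl equatorial, isopropyl equatorial): E = 0.00 kcal/mol.
Chair II is the more stable (lower-energy) conformer, and in that chair the isopropyl group is equatorial.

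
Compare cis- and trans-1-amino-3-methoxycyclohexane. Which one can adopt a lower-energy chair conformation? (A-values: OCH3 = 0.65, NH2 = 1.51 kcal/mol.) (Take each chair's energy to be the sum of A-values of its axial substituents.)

At 1,3 positions (parity same): cis → (e,e or a,a); trans → (a,e or e,a).
Best chair for cis: E = 0.00 kcal/mol; best chair for trans: E = 0.65 kcal/mol.
The cis isomer is lower by 0.65 kcal/mol.

cis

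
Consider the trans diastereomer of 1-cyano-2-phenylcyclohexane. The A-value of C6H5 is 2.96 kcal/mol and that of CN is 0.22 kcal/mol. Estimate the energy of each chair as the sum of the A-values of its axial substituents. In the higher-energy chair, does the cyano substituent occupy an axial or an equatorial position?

C1 and C2 have opposite parity, so for the trans isomer the two substituents are e,e in one chair and a,a in the other.
Chair I (phenyl axial, cyano axial): E = 3.18 kcal/mol.
Chair II (phenyl equatorial, cyano equatorial): E = 0.00 kcal/mol.
Chair I is the less stable (higher-energy) conformer, and in that chair the cyano group is axial.

axial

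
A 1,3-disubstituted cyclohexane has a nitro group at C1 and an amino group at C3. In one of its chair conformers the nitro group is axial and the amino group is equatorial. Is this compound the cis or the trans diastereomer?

C1 and C3 have the same parity, so their axial bonds point in the same direction.
With same-parity carbons, two substituents on the same face are both axial or both equatorial; opposite faces give one of each.
Here the groups are axial/equatorial → opposite face → trans.

trans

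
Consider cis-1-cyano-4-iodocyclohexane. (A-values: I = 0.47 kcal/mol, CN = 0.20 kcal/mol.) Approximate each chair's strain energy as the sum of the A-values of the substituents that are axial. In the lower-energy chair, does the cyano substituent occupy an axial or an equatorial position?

axial

C1 and C4 have opposite parity, so for the cis isomer the two substituents are one axial and one equatorial in each chair.
Chair I (iodo axial, cyano equatorial): E = 0.47 kcal/mol.
Chair II (iodo equatorial, cyano axial): E = 0.20 kcal/mol.
Chair II is the more stable (lower-energy) conformer, and in that chair the cyano group is axial.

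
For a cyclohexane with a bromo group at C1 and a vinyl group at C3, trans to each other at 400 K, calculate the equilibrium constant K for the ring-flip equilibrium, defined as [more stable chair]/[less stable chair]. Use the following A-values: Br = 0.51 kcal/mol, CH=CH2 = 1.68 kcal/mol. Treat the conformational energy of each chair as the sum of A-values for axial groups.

C1 and C3 have the same parity, so for the trans isomer the two substituents are one axial and one equatorial in each chair.
Chair I (bromo axial, vinyl equatorial): E = 0.51 kcal/mol; chair II (bromo equatorial, vinyl axial): E = 1.68 kcal/mol.
ΔG = 1.17 kcal/mol between the two chairs.
K = exp(ΔG/RT) with R = 1.987×10⁻³ kcal mol⁻¹ K⁻¹ and T = 400 K gives K ≈ 4.36.

K ≈ 4.36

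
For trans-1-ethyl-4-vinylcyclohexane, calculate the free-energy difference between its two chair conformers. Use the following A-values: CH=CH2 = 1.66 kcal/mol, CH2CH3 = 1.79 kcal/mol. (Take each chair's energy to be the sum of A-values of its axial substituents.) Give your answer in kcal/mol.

3.45 kcal/mol

C1 and C4 have opposite parity, so for the trans isomer the two substituents are e,e in one chair and a,a in the other.
Chair I (vinyl axial, ethyl axial): E = 3.45 kcal/mol.
Chair II (vinyl equatorial, ethyl equatorial): E = 0.00 kcal/mol.
ΔE = 3.45 − 0.00 = 3.45 kcal/mol; chair II is more stable.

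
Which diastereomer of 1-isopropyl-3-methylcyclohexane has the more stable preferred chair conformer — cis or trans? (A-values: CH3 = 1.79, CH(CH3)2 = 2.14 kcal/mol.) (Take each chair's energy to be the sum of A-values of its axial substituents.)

At 1,3 positions (parity same): cis → (e,e or a,a); trans → (a,e or e,a).
Best chair for cis: E = 0.00 kcal/mol; best chair for trans: E = 1.79 kcal/mol.
The cis isomer is lower by 1.79 kcal/mol.

cis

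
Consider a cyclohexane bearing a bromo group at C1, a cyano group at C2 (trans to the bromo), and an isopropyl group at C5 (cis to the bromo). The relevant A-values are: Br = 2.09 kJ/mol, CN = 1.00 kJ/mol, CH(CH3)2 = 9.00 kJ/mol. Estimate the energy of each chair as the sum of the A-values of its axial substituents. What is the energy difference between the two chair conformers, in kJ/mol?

Chair I (bromo axial, cyano axial, isopropyl axial): E = 12.09 kJ/mol.
Chair II (bromo equatorial, cyano equatorial, isopropyl equatorial): E = 0.00 kJ/mol.
ΔE = 12.09 − 0.00 = 12.09 kJ/mol; chair II is more stable.

12.09 kJ/mol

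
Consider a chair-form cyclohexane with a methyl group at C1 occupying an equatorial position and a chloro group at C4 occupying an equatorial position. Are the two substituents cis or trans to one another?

trans

C1 and C4 have opposite parity, so their axial bonds point in opposite directions.
With opposite-parity carbons, two substituents on the same face are one axial and one equatorial; opposite faces give both axial or both equatorial.
Here the groups are equatorial/equatorial → opposite face → trans.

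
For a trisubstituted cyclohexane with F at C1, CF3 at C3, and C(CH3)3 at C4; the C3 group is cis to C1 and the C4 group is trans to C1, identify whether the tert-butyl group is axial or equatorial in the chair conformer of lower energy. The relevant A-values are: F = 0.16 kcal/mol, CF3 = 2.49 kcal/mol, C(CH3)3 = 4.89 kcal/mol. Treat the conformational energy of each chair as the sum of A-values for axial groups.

Chair I (fluoro axial, trifluoromethyl axial, tert-butyl axial): E = 7.54 kcal/mol.
Chair II (fluoro equatorial, trifluoromethyl equatorial, tert-butyl equatorial): E = 0.00 kcal/mol.
Chair II is the more stable (lower-energy) conformer, and in that chair the tert-butyl group is equatorial.

equatorial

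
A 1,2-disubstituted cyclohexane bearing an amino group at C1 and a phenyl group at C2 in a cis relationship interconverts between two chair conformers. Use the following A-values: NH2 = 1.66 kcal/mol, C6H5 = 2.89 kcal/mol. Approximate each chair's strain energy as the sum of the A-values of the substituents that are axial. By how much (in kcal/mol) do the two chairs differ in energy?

1.23 kcal/mol

C1 and C2 have opposite parity, so for the cis isomer the two substituents are one axial and one equatorial in each chair.
Chair I (amino axial, phenyl equatorial): E = 1.66 kcal/mol.
Chair II (amino equatorial, phenyl axial): E = 2.89 kcal/mol.
ΔE = 2.89 − 1.66 = 1.23 kcal/mol; chair I is more stable.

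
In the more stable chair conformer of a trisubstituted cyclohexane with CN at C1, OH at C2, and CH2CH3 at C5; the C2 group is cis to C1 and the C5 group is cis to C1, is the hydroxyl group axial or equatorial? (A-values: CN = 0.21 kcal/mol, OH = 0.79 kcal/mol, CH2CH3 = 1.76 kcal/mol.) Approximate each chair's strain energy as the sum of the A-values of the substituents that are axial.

axial

Chair I (cyano axial, hydroxyl equatorial, ethyl axial): E = 1.97 kcal/mol.
Chair II (cyano equatorial, hydroxyl axial, ethyl equatorial): E = 0.79 kcal/mol.
Chair II is the more stable (lower-energy) conformer, and in that chair the hydroxyl group is axial.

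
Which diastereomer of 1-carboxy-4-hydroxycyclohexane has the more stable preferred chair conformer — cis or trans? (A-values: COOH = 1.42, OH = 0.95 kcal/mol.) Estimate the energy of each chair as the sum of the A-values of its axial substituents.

At 1,4 positions (parity opposite): cis → (a,e or e,a); trans → (e,e or a,a).
Best chair for cis: E = 0.95 kcal/mol; best chair for trans: E = 0.00 kcal/mol.
The trans isomer is lower by 0.95 kcal/mol.

trans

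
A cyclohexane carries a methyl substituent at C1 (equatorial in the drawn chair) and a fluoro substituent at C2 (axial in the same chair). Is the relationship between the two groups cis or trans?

C1 and C2 have opposite parity, so their axial bonds point in opposite directions.
With opposite-parity carbons, two substituents on the same face are one axial and one equatorial; opposite faces give both axial or both equatorial.
Here the groups are equatorial/axial → same face → cis.

cis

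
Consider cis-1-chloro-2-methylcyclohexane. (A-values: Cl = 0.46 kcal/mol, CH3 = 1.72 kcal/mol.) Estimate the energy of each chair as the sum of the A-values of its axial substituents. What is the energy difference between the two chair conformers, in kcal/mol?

1.26 kcal/mol

C1 and C2 have opposite parity, so for the cis isomer the two substituents are one axial and one equatorial in each chair.
Chair I (chloro axial, methyl equatorial): E = 0.46 kcal/mol.
Chair II (chloro equatorial, methyl axial): E = 1.72 kcal/mol.
ΔE = 1.72 − 0.46 = 1.26 kcal/mol; chair I is more stable.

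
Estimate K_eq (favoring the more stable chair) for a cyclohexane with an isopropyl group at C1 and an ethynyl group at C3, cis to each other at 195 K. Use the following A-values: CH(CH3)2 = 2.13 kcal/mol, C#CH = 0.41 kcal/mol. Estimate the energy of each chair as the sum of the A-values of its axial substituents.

K ≈ 703

C1 and C3 have the same parity, so for the cis isomer the two substituents are e,e in one chair and a,a in the other.
Chair I (isopropyl axial, ethynyl axial): E = 2.54 kcal/mol; chair II (isopropyl equatorial, ethynyl equatorial): E = 0.00 kcal/mol.
ΔG = 2.54 kcal/mol between the two chairs.
K = exp(ΔG/RT) with R = 1.987×10⁻³ kcal mol⁻¹ K⁻¹ and T = 195 K gives K ≈ 703.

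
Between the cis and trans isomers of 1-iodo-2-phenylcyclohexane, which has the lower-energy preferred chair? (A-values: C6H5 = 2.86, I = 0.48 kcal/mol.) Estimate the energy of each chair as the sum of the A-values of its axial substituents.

At 1,2 positions (parity opposite): cis → (a,e or e,a); trans → (e,e or a,a).
Best chair for cis: E = 0.48 kcal/mol; best chair for trans: E = 0.00 kcal/mol.
The trans isomer is lower by 0.48 kcal/mol.

trans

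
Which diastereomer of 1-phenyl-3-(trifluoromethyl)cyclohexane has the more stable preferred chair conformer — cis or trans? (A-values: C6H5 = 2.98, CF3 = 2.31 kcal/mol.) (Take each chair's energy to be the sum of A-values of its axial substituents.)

At 1,3 positions (parity same): cis → (e,e or a,a); trans → (a,e or e,a).
Best chair for cis: E = 0.00 kcal/mol; best chair for trans: E = 2.31 kcal/mol.
The cis isomer is lower by 2.31 kcal/mol.

cis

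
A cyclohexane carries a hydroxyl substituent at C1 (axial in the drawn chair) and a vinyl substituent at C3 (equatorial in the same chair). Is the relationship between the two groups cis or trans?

trans

C1 and C3 have the same parity, so their axial bonds point in the same direction.
With same-parity carbons, two substituents on the same face are both axial or both equatorial; opposite faces give one of each.
Here the groups are axial/equatorial → opposite face → trans.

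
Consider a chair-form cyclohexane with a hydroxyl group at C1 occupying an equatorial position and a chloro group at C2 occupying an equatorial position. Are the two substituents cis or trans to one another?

trans

C1 and C2 have opposite parity, so their axial bonds point in opposite directions.
With opposite-parity carbons, two substituents on the same face are one axial and one equatorial; opposite faces give both axial or both equatorial.
Here the groups are equatorial/equatorial → opposite face → trans.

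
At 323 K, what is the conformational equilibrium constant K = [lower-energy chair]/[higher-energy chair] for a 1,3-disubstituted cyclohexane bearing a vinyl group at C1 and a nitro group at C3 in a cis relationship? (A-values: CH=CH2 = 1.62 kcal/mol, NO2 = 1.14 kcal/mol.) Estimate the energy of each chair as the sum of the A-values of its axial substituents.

C1 and C3 have the same parity, so for the cis isomer the two substituents are e,e in one chair and a,a in the other.
Chair I (vinyl axial, nitro axial): E = 2.76 kcal/mol; chair II (vinyl equatorial, nitro equatorial): E = 0.00 kcal/mol.
ΔG = 2.76 kcal/mol between the two chairs.
K = exp(ΔG/RT) with R = 1.987×10⁻³ kcal mol⁻¹ K⁻¹ and T = 323 K gives K ≈ 73.7.

K ≈ 73.7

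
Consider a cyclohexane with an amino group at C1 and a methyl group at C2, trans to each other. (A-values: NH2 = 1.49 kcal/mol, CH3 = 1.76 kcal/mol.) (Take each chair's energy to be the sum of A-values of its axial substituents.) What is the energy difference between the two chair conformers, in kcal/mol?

3.25 kcal/mol

C1 and C2 have opposite parity, so for the trans isomer the two substituents are e,e in one chair and a,a in the other.
Chair I (amino axial, methyl axial): E = 3.25 kcal/mol.
Chair II (amino equatorial, methyl equatorial): E = 0.00 kcal/mol.
ΔE = 3.25 − 0.00 = 3.25 kcal/mol; chair II is more stable.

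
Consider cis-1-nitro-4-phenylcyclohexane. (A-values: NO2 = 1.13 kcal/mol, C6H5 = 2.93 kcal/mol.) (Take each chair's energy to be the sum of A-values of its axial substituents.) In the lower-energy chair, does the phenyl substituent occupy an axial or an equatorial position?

equatorial

C1 and C4 have opposite parity, so for the cis isomer the two substituents are one axial and one equatorial in each chair.
Chair I (nitro axial, phenyl equatorial): E = 1.13 kcal/mol.
Chair II (nitro equatorial, phenyl axial): E = 2.93 kcal/mol.
Chair I is the more stable (lower-energy) conformer, and in that chair the phenyl group is equatorial.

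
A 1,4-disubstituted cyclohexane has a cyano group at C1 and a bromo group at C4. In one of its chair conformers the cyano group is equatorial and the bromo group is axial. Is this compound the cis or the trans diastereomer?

cis

C1 and C4 have opposite parity, so their axial bonds point in opposite directions.
With opposite-parity carbons, two substituents on the same face are one axial and one equatorial; opposite faces give both axial or both equatorial.
Here the groups are equatorial/axial → same face → cis.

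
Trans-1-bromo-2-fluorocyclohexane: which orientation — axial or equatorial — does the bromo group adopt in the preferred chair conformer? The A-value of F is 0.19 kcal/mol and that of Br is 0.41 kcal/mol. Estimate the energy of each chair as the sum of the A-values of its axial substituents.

equatorial

C1 and C2 have opposite parity, so for the trans isomer the two substituents are e,e in one chair and a,a in the other.
Chair I (fluoro axial, bromo axial): E = 0.60 kcal/mol.
Chair II (fluoro equatorial, bromo equatorial): E = 0.00 kcal/mol.
Chair II is the more stable (lower-energy) conformer, and in that chair the bromo group is equatorial.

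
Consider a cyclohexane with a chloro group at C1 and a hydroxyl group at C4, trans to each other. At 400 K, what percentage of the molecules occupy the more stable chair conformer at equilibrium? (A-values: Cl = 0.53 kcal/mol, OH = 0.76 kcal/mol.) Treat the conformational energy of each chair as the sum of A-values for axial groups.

C1 and C4 have opposite parity, so for the trans isomer the two substituents are e,e in one chair and a,a in the other.
Chair I (chloro axial, hydroxyl axial): E = 1.29 kcal/mol; chair II (chloro equatorial, hydroxyl equatorial): E = 0.00 kcal/mol.
ΔG = 1.29 kcal/mol between the two chairs.
K = exp(ΔG/RT) with R = 1.987×10⁻³ kcal mol⁻¹ K⁻¹ and T = 400 K gives K ≈ 5.07.
Fraction in the lower-energy chair = K/(K+1) = 83.5%.

83.5%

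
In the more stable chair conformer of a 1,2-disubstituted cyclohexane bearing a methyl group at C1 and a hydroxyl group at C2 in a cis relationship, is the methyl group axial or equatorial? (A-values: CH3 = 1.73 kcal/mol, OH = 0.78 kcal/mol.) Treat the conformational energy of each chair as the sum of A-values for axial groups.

equatorial

C1 and C2 have opposite parity, so for the cis isomer the two substituents are one axial and one equatorial in each chair.
Chair I (methyl axial, hydroxyl equatorial): E = 1.73 kcal/mol.
Chair II (methyl equatorial, hydroxyl axial): E = 0.78 kcal/mol.
Chair II is the more stable (lower-energy) conformer, and in that chair the methyl group is equatorial.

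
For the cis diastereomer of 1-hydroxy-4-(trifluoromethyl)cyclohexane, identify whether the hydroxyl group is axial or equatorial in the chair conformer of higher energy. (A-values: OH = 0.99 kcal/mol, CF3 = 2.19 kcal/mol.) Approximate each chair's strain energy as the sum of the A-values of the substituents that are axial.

equatorial

C1 and C4 have opposite parity, so for the cis isomer the two substituents are one axial and one equatorial in each chair.
Chair I (hydroxyl axial, trifluoromethyl equatorial): E = 0.99 kcal/mol.
Chair II (hydroxyl equatorial, trifluoromethyl axial): E = 2.19 kcal/mol.
Chair II is the less stable (higher-energy) conformer, and in that chair the hydroxyl group is equatorial.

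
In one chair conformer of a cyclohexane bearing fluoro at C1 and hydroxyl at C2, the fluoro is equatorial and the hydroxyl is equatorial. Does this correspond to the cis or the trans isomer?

trans

C1 and C2 have opposite parity, so their axial bonds point in opposite directions.
With opposite-parity carbons, two substituents on the same face are one axial and one equatorial; opposite faces give both axial or both equatorial.
Here the groups are equatorial/equatorial → opposite face → trans.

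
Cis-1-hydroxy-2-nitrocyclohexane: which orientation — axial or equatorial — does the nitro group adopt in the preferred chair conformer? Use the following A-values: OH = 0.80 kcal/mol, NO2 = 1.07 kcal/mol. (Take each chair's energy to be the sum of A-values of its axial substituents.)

equatorial

C1 and C2 have opposite parity, so for the cis isomer the two substituents are one axial and one equatorial in each chair.
Chair I (hydroxyl axial, nitro equatorial): E = 0.80 kcal/mol.
Chair II (hydroxyl equatorial, nitro axial): E = 1.07 kcal/mol.
Chair I is the more stable (lower-energy) conformer, and in that chair the nitro group is equatorial.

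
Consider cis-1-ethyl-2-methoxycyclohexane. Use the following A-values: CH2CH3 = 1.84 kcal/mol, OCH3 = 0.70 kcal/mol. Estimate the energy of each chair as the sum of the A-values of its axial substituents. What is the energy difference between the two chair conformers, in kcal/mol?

C1 and C2 have opposite parity, so for the cis isomer the two substituents are one axial and one equatorial in each chair.
Chair I (ethyl axial, methoxy equatorial): E = 1.84 kcal/mol.
Chair II (ethyl equatorial, methoxy axial): E = 0.70 kcal/mol.
ΔE = 1.84 − 0.70 = 1.14 kcal/mol; chair II is more stable.

1.14 kcal/mol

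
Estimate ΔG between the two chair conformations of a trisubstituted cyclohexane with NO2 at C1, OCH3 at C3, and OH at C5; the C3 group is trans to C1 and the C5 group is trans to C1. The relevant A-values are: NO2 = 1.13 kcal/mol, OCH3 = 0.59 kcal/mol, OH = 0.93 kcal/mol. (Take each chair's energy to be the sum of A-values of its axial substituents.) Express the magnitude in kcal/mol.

0.39 kcal/mol

Chair I (nitro axial, methoxy equatorial, hydroxyl equatorial): E = 1.13 kcal/mol.
Chair II (nitro equatorial, methoxy axial, hydroxyl axial): E = 1.52 kcal/mol.
ΔE = 1.52 − 1.13 = 0.39 kcal/mol; chair I is more stable.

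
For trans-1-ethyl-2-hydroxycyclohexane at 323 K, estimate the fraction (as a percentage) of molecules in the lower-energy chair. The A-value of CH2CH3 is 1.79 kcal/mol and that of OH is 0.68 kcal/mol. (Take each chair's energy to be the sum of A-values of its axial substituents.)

C1 and C2 have opposite parity, so for the trans isomer the two substituents are e,e in one chair and a,a in the other.
Chair I (ethyl axial, hydroxyl axial): E = 2.47 kcal/mol; chair II (ethyl equatorial, hydroxyl equatorial): E = 0.00 kcal/mol.
ΔG = 2.47 kcal/mol between the two chairs.
K = exp(ΔG/RT) with R = 1.987×10⁻³ kcal mol⁻¹ K⁻¹ and T = 323 K gives K ≈ 46.9.
Fraction in the lower-energy chair = K/(K+1) = 97.9%.

97.9%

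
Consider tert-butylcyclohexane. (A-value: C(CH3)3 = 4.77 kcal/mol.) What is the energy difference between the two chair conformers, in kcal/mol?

A monosubstituted cyclohexane has one chair with the tert-butyl group axial (E = A = 4.77 kcal/mol) and one with it equatorial (E = 0).
ΔE = 4.77 − 0 = 4.77 kcal/mol.

4.77 kcal/mol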